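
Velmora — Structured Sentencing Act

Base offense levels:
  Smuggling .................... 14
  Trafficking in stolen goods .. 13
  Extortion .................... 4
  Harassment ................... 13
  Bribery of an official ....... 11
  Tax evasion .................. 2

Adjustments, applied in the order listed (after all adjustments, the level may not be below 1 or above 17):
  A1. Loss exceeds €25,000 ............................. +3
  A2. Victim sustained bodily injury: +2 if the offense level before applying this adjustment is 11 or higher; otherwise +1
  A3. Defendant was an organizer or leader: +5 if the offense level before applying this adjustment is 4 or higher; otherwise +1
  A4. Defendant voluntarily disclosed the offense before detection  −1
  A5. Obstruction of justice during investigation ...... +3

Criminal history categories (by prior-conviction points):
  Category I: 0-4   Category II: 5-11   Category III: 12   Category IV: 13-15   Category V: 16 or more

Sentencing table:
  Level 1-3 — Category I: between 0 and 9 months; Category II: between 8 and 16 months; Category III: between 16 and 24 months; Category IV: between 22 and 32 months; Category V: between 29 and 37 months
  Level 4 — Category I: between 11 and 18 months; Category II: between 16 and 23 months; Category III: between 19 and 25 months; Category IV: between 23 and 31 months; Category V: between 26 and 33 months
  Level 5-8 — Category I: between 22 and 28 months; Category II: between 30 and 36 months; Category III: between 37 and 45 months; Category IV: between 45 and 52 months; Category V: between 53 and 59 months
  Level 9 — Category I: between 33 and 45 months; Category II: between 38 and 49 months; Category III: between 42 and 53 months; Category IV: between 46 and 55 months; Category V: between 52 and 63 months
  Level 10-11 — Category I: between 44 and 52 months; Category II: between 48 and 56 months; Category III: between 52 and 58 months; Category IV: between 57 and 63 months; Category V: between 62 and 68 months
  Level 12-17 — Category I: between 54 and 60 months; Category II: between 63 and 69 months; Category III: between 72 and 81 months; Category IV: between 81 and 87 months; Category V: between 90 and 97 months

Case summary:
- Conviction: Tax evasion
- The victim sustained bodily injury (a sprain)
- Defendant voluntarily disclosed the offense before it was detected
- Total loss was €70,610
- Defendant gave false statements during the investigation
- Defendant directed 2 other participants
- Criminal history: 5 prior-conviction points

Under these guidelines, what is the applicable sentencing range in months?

63-69 months

Base offense level for tax evasion: 2.
A1 applies: 2 + 3 = 5.
A2 applies (level before this adjustment is 5 < 11, so +1): 5 + 1 = 6.
A3 applies (level before this adjustment is 6 ≥ 4, so +5): 6 + 5 = 11.
A4 applies: 11 − 1 = 10.
A5 applies: 10 + 3 = 13.
Final offense level: 13.
Criminal history: 5 prior points → Category II (5-11).
Level 13 falls in the 12-17 band.
Grid: Level 12-17 × Category II = 63-69 months.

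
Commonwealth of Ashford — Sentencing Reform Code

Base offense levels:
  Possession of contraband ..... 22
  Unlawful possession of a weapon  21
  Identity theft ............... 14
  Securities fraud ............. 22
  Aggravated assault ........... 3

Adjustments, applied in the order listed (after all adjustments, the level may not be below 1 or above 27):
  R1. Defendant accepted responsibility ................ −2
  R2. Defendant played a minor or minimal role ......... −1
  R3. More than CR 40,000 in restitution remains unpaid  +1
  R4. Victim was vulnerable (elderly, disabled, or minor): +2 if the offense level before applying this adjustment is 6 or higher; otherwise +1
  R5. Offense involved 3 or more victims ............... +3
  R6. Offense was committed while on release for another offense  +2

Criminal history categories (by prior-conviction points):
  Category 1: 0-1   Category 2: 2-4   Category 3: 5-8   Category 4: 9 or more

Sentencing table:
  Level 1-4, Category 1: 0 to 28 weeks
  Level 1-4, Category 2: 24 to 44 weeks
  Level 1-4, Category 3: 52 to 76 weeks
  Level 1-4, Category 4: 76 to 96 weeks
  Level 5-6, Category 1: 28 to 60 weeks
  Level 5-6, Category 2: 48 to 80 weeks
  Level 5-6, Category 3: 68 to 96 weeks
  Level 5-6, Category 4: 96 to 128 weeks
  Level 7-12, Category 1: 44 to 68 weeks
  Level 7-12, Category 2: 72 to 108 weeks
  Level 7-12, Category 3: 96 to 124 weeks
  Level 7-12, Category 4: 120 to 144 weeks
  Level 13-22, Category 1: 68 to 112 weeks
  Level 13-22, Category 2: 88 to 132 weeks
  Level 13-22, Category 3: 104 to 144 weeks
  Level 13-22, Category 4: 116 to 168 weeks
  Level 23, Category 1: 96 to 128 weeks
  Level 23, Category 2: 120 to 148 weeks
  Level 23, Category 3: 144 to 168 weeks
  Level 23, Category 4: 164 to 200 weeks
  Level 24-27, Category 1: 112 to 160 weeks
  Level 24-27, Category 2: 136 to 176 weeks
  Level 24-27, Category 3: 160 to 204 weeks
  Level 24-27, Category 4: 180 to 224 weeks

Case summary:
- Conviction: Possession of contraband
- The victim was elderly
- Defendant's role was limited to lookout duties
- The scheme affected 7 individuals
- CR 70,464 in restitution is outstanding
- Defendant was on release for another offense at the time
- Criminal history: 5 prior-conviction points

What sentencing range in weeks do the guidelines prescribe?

Base offense level for possession of contraband: 22.
R2 applies: 22 − 1 = 21.
R3 applies: 21 + 1 = 22.
R4 applies (level before this adjustment is 22 ≥ 6, so +2): 22 + 2 = 24.
R5 applies: 24 + 3 = 27.
R6 applies: 27 + 2 = 29.
Level 29 exceeds the maximum of 27; capped at 27.
Final offense level: 27.
Criminal history: 5 prior points → Category 3 (5-8).
Level 27 falls in the 24-27 band.
Grid: Level 24-27 × Category 3 = 160-204 weeks.

160-204 weeks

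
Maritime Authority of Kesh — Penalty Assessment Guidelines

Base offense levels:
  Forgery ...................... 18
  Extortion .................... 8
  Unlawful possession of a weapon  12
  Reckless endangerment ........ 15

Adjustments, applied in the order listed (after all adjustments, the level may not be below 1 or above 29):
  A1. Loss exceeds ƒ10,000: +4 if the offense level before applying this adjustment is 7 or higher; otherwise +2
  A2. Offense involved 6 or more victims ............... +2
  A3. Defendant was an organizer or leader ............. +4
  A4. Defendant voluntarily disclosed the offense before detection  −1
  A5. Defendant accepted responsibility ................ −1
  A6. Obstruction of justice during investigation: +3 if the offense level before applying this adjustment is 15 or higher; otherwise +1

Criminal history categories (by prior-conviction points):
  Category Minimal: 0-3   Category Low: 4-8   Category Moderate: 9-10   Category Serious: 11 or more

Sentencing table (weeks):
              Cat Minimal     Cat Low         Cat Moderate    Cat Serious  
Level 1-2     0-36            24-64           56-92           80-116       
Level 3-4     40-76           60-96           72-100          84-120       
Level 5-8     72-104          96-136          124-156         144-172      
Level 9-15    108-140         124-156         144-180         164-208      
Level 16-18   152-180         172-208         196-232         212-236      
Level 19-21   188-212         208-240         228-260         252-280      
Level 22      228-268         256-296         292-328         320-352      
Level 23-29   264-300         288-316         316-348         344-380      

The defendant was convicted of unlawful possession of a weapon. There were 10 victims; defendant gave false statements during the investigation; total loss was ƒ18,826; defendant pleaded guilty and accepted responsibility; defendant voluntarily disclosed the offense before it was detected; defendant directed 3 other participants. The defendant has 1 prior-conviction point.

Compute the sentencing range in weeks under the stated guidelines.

Base offense level for unlawful possession of a weapon: 12.
A1 applies (level before this adjustment is 12 ≥ 7, so +4): 12 + 4 = 16.
A2 applies: 16 + 2 = 18.
A3 applies: 18 + 4 = 22.
A4 applies: 22 − 1 = 21.
A5 applies: 21 − 1 = 20.
A6 applies (level before this adjustment is 20 ≥ 15, so +3): 20 + 3 = 23.
Final offense level: 23.
Criminal history: 1 prior point → Category Minimal (0-3).
Level 23 falls in the 23-29 band.
Grid: Level 23-29 × Category Minimal = 264-300 weeks.

264-300 weeks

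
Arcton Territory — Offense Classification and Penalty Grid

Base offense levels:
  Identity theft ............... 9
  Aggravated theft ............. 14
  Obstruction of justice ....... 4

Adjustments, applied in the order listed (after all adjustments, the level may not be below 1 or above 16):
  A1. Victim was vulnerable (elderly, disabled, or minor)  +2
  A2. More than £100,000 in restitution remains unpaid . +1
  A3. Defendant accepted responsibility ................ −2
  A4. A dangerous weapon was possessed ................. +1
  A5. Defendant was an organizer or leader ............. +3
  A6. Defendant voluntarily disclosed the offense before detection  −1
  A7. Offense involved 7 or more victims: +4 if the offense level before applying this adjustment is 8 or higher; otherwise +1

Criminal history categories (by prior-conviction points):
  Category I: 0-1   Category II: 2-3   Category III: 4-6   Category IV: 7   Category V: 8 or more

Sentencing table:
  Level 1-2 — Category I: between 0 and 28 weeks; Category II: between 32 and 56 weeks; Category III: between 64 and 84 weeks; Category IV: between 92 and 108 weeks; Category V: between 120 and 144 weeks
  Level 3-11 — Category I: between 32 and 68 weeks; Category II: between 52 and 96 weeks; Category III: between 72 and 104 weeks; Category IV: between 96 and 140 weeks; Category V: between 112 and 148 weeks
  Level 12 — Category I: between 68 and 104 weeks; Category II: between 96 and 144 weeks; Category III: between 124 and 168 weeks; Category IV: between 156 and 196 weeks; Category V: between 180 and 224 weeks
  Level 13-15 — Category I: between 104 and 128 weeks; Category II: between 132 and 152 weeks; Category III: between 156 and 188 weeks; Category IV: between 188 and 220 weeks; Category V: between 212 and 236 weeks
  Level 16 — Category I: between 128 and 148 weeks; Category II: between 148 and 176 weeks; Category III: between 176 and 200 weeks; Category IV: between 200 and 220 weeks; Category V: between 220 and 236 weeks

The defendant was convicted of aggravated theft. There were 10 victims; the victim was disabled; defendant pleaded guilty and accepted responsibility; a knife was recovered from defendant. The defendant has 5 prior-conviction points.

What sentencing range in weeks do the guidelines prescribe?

Base offense level for aggravated theft: 14.
A1 applies: 14 + 2 = 16.
A3 applies: 16 − 2 = 14.
A4 applies: 14 + 1 = 15.
A5 does not apply.
A7 applies (level before this adjustment is 15 ≥ 8, so +4): 15 + 4 = 19.
Level 19 exceeds the maximum of 16; capped at 16.
Final offense level: 16.
Criminal history: 5 prior points → Category III (4-6).
Level 16 falls in the 16 band.
Grid: Level 16 × Category III = 176-200 weeks.

176-200 weeks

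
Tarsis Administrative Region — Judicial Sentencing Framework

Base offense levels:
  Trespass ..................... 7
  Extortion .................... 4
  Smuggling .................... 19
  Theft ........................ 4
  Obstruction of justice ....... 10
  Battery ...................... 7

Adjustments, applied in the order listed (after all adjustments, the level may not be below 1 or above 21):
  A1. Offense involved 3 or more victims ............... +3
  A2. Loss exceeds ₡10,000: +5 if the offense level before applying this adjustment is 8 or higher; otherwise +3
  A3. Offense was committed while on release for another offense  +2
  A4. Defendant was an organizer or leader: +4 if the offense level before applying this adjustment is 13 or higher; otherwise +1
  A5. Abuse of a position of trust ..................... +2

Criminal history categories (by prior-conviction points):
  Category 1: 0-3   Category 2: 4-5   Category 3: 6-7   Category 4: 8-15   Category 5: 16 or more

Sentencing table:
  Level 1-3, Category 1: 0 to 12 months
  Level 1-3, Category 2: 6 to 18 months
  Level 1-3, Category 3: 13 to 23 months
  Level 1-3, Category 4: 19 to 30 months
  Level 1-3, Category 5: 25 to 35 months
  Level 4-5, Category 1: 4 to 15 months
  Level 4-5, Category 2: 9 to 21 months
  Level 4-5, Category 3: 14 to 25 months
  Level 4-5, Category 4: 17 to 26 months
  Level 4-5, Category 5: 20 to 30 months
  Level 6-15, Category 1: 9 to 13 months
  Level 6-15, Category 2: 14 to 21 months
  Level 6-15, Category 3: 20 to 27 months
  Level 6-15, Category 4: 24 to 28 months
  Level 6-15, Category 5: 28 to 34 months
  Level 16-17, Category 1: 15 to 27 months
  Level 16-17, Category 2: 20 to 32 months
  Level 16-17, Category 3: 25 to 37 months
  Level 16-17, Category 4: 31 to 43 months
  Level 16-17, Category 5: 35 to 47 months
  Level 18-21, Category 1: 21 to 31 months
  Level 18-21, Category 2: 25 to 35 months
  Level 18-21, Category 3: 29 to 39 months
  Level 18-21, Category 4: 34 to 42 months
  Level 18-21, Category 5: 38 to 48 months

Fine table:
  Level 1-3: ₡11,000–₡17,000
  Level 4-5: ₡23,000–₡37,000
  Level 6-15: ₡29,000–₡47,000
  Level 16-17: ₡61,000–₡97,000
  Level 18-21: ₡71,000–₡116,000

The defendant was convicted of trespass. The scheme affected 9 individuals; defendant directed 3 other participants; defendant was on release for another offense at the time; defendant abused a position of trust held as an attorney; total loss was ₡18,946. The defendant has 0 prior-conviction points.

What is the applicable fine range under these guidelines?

Base offense level for trespass: 7.
A1 applies: 7 + 3 = 10.
A2 applies (level before this adjustment is 10 ≥ 8, so +5): 10 + 5 = 15.
A3 applies: 15 + 2 = 17.
A4 applies (level before this adjustment is 17 ≥ 13, so +4): 17 + 4 = 21.
A5 applies: 21 + 2 = 23.
Level 23 exceeds the maximum of 21; capped at 21.
Final offense level: 21.
Level 21 falls in the 18-21 band.
Fine table: Level 18-21 → ₡71,000–₡116,000.

₡71,000–₡116,000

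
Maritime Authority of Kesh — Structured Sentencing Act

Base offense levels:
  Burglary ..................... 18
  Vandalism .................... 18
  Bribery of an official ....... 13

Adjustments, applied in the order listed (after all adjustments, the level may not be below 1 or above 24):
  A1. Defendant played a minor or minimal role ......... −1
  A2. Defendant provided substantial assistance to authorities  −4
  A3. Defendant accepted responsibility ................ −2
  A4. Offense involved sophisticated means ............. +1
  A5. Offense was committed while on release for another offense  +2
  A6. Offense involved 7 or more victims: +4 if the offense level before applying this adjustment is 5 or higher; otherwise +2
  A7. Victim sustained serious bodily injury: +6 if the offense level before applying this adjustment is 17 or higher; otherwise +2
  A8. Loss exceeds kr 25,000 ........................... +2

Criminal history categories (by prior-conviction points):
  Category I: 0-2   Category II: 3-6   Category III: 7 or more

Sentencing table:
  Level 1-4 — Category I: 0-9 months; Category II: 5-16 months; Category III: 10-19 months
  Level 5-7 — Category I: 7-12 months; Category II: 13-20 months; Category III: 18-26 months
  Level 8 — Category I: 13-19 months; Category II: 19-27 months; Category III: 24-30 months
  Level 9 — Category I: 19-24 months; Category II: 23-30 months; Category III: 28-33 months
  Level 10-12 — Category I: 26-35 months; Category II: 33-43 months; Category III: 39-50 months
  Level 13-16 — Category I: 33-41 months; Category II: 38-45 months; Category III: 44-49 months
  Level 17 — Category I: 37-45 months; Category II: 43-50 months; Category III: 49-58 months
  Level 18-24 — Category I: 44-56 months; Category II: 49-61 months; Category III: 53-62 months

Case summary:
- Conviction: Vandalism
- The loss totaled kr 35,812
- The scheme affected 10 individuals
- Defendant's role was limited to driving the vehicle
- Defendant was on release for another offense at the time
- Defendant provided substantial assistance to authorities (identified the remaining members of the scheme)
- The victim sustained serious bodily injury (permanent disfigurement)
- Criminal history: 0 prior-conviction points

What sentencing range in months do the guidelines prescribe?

44-56 months

Base offense level for vandalism: 18.
A1 applies: 18 − 1 = 17.
A2 applies: 17 − 4 = 13.
A3 does not apply.
A5 applies: 13 + 2 = 15.
A6 applies (level before this adjustment is 15 ≥ 5, so +4): 15 + 4 = 19.
A7 applies (level before this adjustment is 19 ≥ 17, so +6): 19 + 6 = 25.
A8 applies: 25 + 2 = 27.
Level 27 exceeds the maximum of 24; capped at 24.
Final offense level: 24.
Criminal history: 0 prior points → Category I (0-2).
Level 24 falls in the 18-24 band.
Grid: Level 18-24 × Category I = 44-56 months.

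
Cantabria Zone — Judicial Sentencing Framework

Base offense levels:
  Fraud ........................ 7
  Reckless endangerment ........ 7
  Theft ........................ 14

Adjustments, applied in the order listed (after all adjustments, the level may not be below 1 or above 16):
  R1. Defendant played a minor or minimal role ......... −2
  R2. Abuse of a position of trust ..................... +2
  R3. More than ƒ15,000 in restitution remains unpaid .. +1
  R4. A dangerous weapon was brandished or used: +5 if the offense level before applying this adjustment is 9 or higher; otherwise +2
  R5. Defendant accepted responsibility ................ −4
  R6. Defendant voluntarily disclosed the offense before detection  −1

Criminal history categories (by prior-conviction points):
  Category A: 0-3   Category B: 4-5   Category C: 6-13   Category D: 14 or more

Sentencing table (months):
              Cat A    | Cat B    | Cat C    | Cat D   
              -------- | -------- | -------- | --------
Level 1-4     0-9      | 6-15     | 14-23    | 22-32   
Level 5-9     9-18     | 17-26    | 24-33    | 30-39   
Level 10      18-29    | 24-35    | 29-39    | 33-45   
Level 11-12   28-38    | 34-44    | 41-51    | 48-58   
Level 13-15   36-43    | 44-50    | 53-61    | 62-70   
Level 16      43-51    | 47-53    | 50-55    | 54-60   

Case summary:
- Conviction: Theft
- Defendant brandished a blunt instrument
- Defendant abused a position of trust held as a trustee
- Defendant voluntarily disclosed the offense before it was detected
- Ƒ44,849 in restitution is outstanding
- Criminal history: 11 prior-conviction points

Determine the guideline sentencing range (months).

Base offense level for theft: 14.
R2 applies: 14 + 2 = 16.
R3 applies: 16 + 1 = 17.
R4 applies (level before this adjustment is 17 ≥ 9, so +5): 17 + 5 = 22.
R6 applies: 22 − 1 = 21.
Level 21 exceeds the maximum of 16; capped at 16.
Final offense level: 16.
Criminal history: 11 prior points → Category C (6-13).
Level 16 falls in the 16 band.
Grid: Level 16 × Category C = 50-55 months.

50-55 months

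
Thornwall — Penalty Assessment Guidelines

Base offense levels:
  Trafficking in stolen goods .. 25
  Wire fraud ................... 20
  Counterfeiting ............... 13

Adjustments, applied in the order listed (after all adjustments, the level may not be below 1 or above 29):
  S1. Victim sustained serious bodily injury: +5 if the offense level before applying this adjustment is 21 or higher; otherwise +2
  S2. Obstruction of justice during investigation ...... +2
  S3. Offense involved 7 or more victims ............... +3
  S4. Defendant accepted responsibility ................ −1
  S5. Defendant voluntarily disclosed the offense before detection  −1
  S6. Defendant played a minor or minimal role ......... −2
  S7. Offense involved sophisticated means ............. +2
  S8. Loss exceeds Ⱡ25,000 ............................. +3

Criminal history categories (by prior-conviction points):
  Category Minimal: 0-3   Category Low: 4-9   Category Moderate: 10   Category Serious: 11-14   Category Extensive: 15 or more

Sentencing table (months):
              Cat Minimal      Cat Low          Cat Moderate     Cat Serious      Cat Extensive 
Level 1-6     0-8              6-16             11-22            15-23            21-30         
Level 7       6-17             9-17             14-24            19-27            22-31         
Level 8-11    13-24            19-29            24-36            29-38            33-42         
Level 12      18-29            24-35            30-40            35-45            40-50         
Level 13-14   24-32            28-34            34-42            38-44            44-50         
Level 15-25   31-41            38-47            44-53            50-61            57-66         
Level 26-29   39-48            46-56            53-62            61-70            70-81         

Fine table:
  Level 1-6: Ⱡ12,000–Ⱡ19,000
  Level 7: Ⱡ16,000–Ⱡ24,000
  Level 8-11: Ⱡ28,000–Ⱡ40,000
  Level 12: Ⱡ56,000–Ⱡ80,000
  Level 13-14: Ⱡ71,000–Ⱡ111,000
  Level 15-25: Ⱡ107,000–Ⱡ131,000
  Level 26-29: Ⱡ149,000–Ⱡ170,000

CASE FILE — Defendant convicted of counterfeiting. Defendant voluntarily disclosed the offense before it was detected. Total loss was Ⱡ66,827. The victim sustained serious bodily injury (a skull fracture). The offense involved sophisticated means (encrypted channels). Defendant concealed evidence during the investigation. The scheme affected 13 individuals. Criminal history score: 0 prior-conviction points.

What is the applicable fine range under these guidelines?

Ⱡ107,000–Ⱡ131,000

Base offense level for counterfeiting: 13.
S1 applies (level before this adjustment is 13 < 21, so +2): 13 + 2 = 15.
S2 applies: 15 + 2 = 17.
S3 applies: 17 + 3 = 20.
S5 applies: 20 − 1 = 19.
S6 does not apply.
S7 applies: 19 + 2 = 21.
S8 applies: 21 + 3 = 24.
Final offense level: 24.
Level 24 falls in the 15-25 band.
Fine table: Level 15-25 → Ⱡ107,000–Ⱡ131,000.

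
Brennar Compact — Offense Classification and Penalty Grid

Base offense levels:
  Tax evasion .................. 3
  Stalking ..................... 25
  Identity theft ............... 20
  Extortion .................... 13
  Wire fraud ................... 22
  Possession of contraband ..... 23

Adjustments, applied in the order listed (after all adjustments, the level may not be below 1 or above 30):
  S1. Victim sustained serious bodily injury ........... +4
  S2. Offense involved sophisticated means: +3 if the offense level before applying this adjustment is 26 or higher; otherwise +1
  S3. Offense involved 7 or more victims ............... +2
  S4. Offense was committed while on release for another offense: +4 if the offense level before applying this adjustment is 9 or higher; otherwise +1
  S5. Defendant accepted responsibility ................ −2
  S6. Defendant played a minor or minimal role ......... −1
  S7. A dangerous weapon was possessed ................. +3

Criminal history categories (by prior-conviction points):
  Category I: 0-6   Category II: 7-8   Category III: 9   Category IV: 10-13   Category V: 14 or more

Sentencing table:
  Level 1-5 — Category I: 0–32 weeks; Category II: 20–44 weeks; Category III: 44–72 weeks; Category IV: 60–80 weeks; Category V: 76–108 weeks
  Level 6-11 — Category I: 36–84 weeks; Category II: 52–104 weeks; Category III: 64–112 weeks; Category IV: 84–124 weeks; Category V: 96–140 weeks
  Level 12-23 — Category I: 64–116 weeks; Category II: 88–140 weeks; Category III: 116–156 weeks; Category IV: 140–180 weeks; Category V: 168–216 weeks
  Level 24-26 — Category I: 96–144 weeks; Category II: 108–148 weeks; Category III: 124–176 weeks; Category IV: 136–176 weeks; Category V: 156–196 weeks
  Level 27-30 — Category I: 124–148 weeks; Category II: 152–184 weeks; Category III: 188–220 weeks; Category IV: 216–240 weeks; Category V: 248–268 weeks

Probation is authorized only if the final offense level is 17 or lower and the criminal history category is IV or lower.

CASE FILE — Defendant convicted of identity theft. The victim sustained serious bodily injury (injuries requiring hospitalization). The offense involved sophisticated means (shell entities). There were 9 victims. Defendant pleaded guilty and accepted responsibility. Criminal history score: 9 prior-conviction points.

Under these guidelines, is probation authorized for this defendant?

No

Base offense level for identity theft: 20.
S1 applies: 20 + 4 = 24.
S2 applies (level before this adjustment is 24 < 26, so +1): 24 + 1 = 25.
S3 applies: 25 + 2 = 27.
S5 applies: 27 − 2 = 25.
S7 does not apply.
Final offense level: 25.
Criminal history: 9 prior points → Category III (9).
Level 25 falls in the 24-26 band.
Grid: Level 24-26 × Category III = 124-176 weeks.
Probation check: level 25 > 17 and category III ≤ IV → not eligible.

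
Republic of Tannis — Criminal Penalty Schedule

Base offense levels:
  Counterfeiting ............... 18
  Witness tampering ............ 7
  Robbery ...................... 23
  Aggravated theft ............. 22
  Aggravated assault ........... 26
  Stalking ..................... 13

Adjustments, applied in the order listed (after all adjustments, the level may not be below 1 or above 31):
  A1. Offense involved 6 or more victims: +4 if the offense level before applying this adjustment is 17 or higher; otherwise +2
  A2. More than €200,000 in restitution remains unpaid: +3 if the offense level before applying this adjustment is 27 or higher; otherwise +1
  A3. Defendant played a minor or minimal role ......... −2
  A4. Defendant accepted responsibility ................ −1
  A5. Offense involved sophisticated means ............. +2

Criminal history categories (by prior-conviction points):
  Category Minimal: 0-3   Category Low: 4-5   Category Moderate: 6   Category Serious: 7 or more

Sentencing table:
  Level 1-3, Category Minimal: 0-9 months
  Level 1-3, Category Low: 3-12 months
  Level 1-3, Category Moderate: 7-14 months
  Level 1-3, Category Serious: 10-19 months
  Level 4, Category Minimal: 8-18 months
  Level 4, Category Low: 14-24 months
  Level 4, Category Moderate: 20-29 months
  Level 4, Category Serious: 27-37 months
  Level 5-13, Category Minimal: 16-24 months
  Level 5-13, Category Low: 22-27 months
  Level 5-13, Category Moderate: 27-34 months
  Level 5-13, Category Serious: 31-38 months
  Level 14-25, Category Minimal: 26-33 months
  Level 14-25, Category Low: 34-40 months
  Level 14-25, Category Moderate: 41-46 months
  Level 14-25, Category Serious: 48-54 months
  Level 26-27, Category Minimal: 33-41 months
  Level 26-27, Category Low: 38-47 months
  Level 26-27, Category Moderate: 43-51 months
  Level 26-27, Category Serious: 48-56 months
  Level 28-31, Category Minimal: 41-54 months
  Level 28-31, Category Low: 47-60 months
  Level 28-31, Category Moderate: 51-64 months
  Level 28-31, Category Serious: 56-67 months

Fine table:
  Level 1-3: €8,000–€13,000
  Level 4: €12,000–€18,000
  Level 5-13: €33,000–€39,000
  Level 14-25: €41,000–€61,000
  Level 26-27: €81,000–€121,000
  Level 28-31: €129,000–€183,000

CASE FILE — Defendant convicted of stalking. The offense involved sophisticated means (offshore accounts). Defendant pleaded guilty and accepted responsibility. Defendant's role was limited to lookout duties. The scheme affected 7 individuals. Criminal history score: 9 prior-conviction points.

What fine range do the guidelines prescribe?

Base offense level for stalking: 13.
A1 applies (level before this adjustment is 13 < 17, so +2): 13 + 2 = 15.
A2 does not apply.
A3 applies: 15 − 2 = 13.
A4 applies: 13 − 1 = 12.
A5 applies: 12 + 2 = 14.
Final offense level: 14.
Level 14 falls in the 14-25 band.
Fine table: Level 14-25 → €41,000–€61,000.

€41,000–€61,000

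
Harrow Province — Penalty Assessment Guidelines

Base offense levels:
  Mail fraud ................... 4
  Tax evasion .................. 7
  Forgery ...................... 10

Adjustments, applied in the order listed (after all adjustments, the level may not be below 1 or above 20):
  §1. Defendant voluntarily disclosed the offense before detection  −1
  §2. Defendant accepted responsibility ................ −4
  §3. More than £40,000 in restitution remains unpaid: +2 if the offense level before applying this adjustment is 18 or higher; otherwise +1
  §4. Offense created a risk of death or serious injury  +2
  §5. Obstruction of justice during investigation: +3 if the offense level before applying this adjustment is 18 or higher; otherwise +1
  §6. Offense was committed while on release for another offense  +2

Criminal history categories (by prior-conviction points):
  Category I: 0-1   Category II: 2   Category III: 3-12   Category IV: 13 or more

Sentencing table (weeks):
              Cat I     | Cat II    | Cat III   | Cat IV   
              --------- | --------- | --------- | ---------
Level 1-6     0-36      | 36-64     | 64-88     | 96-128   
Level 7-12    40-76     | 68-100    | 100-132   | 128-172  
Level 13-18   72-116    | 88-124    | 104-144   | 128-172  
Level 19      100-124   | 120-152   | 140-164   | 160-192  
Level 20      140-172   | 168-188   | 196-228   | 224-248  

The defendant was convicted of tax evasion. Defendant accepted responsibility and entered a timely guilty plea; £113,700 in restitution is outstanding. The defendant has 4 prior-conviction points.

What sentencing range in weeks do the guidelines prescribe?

Base offense level for tax evasion: 7.
§1 does not apply.
§2 applies: 7 − 4 = 3.
§3 applies (level before this adjustment is 3 < 18, so +1): 3 + 1 = 4.
§4 does not apply.
§6 does not apply.
Final offense level: 4.
Criminal history: 4 prior points → Category III (3-12).
Level 4 falls in the 1-6 band.
Grid: Level 1-6 × Category III = 64-88 weeks.

64-88 weeks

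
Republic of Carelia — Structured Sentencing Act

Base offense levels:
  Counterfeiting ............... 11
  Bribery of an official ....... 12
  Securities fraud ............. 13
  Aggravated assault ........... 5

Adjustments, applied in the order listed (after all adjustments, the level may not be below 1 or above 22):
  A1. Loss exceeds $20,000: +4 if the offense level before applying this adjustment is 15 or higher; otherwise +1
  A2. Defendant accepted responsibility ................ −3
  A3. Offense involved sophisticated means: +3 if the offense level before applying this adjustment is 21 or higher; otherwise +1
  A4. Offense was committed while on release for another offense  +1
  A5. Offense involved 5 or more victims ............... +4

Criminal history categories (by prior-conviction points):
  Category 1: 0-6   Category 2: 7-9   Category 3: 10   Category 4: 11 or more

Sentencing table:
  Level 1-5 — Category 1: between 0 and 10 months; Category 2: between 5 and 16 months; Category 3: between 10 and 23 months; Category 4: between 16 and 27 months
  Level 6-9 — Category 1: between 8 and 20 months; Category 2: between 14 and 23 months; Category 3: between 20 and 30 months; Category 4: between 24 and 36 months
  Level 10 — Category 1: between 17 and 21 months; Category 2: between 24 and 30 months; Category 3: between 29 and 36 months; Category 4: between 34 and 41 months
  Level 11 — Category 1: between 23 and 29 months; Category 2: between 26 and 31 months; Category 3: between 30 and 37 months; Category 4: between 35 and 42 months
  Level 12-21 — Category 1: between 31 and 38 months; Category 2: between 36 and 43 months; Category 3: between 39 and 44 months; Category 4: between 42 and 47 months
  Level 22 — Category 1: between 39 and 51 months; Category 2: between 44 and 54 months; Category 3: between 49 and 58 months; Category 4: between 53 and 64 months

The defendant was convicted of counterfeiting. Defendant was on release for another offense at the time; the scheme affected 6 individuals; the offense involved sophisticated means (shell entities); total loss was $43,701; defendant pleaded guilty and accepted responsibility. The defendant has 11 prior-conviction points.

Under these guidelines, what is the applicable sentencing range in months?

42-47 months

Base offense level for counterfeiting: 11.
A1 applies (level before this adjustment is 11 < 15, so +1): 11 + 1 = 12.
A2 applies: 12 − 3 = 9.
A3 applies (level before this adjustment is 9 < 21, so +1): 9 + 1 = 10.
A4 applies: 10 + 1 = 11.
A5 applies: 11 + 4 = 15.
Final offense level: 15.
Criminal history: 11 prior points → Category 4 (11+).
Level 15 falls in the 12-21 band.
Grid: Level 12-21 × Category 4 = 42-47 months.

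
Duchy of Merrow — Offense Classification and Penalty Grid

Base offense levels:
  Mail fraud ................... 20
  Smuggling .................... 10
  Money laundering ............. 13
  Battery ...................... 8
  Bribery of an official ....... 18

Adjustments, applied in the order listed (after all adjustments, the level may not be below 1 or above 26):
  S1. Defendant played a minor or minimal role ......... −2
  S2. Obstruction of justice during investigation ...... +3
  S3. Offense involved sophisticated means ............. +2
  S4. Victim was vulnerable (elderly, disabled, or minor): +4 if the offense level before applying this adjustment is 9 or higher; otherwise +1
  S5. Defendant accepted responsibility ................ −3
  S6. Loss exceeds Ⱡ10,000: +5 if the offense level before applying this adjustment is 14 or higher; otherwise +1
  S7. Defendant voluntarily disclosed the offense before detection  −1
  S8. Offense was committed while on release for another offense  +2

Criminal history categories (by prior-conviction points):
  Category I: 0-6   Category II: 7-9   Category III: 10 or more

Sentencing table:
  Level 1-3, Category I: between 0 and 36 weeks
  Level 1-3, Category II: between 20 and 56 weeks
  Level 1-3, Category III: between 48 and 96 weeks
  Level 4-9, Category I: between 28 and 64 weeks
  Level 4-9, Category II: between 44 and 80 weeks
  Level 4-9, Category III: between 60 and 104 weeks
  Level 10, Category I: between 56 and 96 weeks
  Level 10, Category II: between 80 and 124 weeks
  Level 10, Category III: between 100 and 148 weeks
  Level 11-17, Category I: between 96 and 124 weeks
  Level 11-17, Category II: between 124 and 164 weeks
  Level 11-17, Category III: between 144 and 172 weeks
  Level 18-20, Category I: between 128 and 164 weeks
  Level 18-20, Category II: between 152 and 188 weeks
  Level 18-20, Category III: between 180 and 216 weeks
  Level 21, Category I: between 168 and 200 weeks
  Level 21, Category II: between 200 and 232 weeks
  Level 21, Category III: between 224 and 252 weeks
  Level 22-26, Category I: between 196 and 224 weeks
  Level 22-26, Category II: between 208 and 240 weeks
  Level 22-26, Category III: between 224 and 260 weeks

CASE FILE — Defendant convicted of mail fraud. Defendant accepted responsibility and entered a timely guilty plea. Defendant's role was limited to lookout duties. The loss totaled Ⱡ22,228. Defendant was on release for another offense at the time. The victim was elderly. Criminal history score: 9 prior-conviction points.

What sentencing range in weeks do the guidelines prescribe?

Base offense level for mail fraud: 20.
S1 applies: 20 − 2 = 18.
S3 does not apply.
S4 applies (level before this adjustment is 18 ≥ 9, so +4): 18 + 4 = 22.
S5 applies: 22 − 3 = 19.
S6 applies (level before this adjustment is 19 ≥ 14, so +5): 19 + 5 = 24.
S7 does not apply.
S8 applies: 24 + 2 = 26.
Final offense level: 26.
Criminal history: 9 prior points → Category II (7-9).
Level 26 falls in the 22-26 band.
Grid: Level 22-26 × Category II = 208-240 weeks.

208-240 weeks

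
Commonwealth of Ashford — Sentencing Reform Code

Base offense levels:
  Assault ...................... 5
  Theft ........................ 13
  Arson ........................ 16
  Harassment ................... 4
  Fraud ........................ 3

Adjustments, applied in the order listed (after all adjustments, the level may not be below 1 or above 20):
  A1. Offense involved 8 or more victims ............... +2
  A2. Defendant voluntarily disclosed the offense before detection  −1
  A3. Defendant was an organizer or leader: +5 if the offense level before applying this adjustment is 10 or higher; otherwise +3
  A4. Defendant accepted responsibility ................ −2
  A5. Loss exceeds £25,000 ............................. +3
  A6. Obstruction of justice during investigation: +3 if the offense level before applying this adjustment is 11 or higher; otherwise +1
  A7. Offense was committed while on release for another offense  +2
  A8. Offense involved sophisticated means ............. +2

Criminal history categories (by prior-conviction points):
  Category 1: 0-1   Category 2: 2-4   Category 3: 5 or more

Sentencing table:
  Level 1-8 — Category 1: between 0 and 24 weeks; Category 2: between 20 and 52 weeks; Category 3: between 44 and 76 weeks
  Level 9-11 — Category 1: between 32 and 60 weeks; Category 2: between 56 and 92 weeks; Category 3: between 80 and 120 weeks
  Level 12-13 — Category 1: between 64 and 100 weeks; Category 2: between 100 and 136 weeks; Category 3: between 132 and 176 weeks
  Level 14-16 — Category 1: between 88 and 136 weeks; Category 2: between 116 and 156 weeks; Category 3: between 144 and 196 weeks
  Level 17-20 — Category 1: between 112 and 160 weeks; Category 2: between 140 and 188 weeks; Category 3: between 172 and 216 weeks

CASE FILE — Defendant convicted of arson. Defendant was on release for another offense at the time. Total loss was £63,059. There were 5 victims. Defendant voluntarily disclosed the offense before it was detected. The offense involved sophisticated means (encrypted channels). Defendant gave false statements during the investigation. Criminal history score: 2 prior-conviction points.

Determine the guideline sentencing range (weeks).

140-188 weeks

Base offense level for arson: 16.
A1 does not apply.
A2 applies: 16 − 1 = 15.
A3 does not apply.
A5 applies: 15 + 3 = 18.
A6 applies (level before this adjustment is 18 ≥ 11, so +3): 18 + 3 = 21.
A7 applies: 21 + 2 = 23.
A8 applies: 23 + 2 = 25.
Level 25 exceeds the maximum of 20; capped at 20.
Final offense level: 20.
Criminal history: 2 prior points → Category 2 (2-4).
Level 20 falls in the 17-20 band.
Grid: Level 17-20 × Category 2 = 140-188 weeks.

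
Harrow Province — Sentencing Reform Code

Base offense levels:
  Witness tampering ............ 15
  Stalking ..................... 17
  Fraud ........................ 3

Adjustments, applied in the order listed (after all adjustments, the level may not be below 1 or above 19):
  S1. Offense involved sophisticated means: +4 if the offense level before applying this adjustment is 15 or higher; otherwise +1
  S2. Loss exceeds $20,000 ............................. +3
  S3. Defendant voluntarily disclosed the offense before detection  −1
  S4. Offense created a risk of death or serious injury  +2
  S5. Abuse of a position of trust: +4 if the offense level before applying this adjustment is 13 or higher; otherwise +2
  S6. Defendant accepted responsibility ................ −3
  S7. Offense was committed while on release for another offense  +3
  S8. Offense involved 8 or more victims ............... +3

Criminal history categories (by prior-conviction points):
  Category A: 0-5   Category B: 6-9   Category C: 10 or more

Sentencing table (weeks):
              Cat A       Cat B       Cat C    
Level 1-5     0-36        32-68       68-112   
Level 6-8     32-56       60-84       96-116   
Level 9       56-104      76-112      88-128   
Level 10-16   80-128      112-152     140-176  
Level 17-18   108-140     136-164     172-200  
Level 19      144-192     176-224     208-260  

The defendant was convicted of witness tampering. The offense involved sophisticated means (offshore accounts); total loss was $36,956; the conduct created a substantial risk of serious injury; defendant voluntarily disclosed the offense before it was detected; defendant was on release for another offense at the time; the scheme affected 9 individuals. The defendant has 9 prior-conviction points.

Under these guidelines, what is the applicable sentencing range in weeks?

Base offense level for witness tampering: 15.
S1 applies (level before this adjustment is 15 ≥ 15, so +4): 15 + 4 = 19.
S2 applies: 19 + 3 = 22.
S3 applies: 22 − 1 = 21.
S4 applies: 21 + 2 = 23.
S5 does not apply.
S7 applies: 23 + 3 = 26.
S8 applies: 26 + 3 = 29.
Level 29 exceeds the maximum of 19; capped at 19.
Final offense level: 19.
Criminal history: 9 prior points → Category B (6-9).
Level 19 falls in the 19 band.
Grid: Level 19 × Category B = 176-224 weeks.

176-224 weeks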